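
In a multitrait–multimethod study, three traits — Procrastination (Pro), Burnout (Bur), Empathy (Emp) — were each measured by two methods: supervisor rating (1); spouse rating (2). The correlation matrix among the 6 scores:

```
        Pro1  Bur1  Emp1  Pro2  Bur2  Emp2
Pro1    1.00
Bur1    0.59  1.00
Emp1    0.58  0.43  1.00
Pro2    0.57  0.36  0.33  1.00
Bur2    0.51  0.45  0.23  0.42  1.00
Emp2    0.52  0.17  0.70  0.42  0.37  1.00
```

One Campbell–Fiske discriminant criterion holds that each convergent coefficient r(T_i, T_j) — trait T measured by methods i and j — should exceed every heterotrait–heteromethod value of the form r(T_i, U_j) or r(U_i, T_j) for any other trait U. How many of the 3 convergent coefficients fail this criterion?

1

Checking each validity diagonal entry against its comparison values:
Pro (methods 1·2): 0.57 vs {0.51, 0.36, 0.52, 0.33} → pass.
Bur (methods 1·2): 0.45 vs {0.36, 0.51, 0.17, 0.23} → fail.
Emp (methods 1·2): 0.70 vs {0.33, 0.52, 0.23, 0.17} → pass.
1 of 3 fail.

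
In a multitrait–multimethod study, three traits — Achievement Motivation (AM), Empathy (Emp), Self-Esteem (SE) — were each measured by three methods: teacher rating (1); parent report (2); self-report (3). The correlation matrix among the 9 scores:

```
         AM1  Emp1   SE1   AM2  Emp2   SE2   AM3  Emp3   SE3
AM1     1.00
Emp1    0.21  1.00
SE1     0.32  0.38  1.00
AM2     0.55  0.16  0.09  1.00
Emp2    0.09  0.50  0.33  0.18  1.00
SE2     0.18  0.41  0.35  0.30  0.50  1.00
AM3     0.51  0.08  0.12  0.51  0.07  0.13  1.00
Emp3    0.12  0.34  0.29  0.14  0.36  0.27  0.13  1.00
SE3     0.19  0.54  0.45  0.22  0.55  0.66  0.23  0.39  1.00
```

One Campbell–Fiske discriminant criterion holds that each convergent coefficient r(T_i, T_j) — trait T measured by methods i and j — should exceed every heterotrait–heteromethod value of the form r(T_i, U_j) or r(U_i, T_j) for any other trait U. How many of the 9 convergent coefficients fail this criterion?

4

Checking each validity diagonal entry against its comparison values:
AM (methods 1·2): 0.55 vs {0.09, 0.16, 0.18, 0.09} → pass.
AM (methods 1·3): 0.51 vs {0.12, 0.08, 0.19, 0.12} → pass.
AM (methods 2·3): 0.51 vs {0.14, 0.07, 0.22, 0.13} → pass.
Emp (methods 1·2): 0.50 vs {0.16, 0.09, 0.41, 0.33} → pass.
Emp (methods 1·3): 0.34 vs {0.08, 0.12, 0.54, 0.29} → fail.
Emp (methods 2·3): 0.36 vs {0.07, 0.14, 0.55, 0.27} → fail.
SE (methods 1·2): 0.35 vs {0.09, 0.18, 0.33, 0.41} → fail.
SE (methods 1·3): 0.45 vs {0.12, 0.19, 0.29, 0.54} → fail.
SE (methods 2·3): 0.66 vs {0.13, 0.22, 0.27, 0.55} → pass.
4 of 9 fail.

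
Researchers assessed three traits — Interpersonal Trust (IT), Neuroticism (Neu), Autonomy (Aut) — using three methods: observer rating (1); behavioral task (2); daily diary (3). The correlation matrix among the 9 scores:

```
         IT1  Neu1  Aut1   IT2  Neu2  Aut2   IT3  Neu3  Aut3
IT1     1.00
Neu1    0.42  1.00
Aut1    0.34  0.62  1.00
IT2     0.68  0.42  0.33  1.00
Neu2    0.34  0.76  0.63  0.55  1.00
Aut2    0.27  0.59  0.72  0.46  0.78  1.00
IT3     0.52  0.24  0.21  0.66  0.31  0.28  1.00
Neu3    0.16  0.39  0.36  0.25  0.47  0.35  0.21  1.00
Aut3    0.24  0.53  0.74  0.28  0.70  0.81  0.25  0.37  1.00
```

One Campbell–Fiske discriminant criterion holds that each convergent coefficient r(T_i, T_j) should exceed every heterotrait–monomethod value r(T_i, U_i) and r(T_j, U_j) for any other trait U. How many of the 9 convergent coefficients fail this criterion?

4

Checking each validity diagonal entry against its comparison values:
IT (methods 1·2): 0.68 vs {0.42, 0.55, 0.34, 0.46} → pass.
IT (methods 1·3): 0.52 vs {0.42, 0.21, 0.34, 0.25} → pass.
IT (methods 2·3): 0.66 vs {0.55, 0.21, 0.46, 0.25} → pass.
Neu (methods 1·2): 0.76 vs {0.42, 0.55, 0.62, 0.78} → fail.
Neu (methods 1·3): 0.39 vs {0.42, 0.21, 0.62, 0.37} → fail.
Neu (methods 2·3): 0.47 vs {0.55, 0.21, 0.78, 0.37} → fail.
Aut (methods 1·2): 0.72 vs {0.34, 0.46, 0.62, 0.78} → fail.
Aut (methods 1·3): 0.74 vs {0.34, 0.25, 0.62, 0.37} → pass.
Aut (methods 2·3): 0.81 vs {0.46, 0.25, 0.78, 0.37} → pass.
4 of 9 fail.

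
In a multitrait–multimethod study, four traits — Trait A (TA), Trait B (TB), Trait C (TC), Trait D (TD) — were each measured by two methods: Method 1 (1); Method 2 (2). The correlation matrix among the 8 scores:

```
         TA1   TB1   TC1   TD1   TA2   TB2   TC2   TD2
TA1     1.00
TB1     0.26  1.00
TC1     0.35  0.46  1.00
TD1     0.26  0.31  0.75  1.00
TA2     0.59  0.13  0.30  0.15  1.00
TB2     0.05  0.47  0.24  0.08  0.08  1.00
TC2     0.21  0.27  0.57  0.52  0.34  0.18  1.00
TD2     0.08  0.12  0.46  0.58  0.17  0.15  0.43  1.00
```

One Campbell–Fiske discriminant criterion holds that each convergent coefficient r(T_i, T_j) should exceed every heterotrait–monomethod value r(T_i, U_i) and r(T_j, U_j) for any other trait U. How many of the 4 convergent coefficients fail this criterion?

2

Checking each validity diagonal entry against its comparison values:
TA (methods 1·2): 0.59 vs {0.26, 0.08, 0.35, 0.34, 0.26, 0.17} → pass.
TB (methods 1·2): 0.47 vs {0.26, 0.08, 0.46, 0.18, 0.31, 0.15} → pass.
TC (methods 1·2): 0.57 vs {0.35, 0.34, 0.46, 0.18, 0.75, 0.43} → fail.
TD (methods 1·2): 0.58 vs {0.26, 0.17, 0.31, 0.15, 0.75, 0.43} → fail.
2 of 4 fail.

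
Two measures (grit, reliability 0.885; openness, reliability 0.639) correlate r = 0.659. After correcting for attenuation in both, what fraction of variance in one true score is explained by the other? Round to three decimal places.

Disattenuated r = 0.659 / √(0.885 × 0.639) = 0.659 / 0.7520 = 0.8763.
Shared true-score variance = 0.8763² = 0.7679 ≈ 0.768.

0.768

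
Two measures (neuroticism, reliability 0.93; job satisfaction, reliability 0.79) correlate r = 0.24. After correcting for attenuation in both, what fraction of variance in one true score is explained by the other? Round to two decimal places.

0.08

Disattenuated r = 0.24 / √(0.93 × 0.79) = 0.24 / 0.8571 = 0.2800.
Shared true-score variance = 0.2800² = 0.0784 ≈ 0.08.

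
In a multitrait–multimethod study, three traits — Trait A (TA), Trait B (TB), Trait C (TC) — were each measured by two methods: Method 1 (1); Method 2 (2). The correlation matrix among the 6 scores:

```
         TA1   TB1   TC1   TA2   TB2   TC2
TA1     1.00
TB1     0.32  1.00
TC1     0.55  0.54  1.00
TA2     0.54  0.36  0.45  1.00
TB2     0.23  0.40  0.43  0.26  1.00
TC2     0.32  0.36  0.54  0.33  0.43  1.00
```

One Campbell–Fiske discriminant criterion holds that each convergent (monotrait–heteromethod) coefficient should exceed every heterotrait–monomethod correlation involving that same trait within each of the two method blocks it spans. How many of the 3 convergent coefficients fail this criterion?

Each convergent coefficient versus the relevant comparison correlations:
TA (methods 1·2): 0.54 vs {0.32, 0.26, 0.55, 0.33} → fail.
TB (methods 1·2): 0.40 vs {0.32, 0.26, 0.54, 0.43} → fail.
TC (methods 1·2): 0.54 vs {0.55, 0.33, 0.54, 0.43} → fail.
3 of 3 fail.

3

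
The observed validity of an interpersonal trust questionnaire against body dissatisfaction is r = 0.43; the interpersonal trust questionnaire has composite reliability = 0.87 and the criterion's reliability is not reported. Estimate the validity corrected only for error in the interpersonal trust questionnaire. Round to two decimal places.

0.46

Single correction: r_c = r_obs / √r_xx = 0.43 / √0.87 = 0.43 / 0.9327 ≈ 0.46.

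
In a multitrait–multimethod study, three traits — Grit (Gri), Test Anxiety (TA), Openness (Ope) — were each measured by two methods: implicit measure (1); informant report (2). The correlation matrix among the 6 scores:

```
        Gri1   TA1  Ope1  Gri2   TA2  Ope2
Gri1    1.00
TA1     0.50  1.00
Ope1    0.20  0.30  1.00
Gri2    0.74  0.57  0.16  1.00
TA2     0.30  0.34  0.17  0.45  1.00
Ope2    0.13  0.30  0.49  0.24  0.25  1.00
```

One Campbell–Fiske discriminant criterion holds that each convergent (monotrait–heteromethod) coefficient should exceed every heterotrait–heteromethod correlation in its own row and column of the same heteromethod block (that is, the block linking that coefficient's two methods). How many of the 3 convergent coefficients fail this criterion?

Each convergent coefficient versus the relevant comparison correlations:
Gri (methods 1·2): 0.74 vs {0.30, 0.57, 0.13, 0.16} → pass.
TA (methods 1·2): 0.34 vs {0.57, 0.30, 0.30, 0.17} → fail.
Ope (methods 1·2): 0.49 vs {0.16, 0.13, 0.17, 0.30} → pass.
1 of 3 fail.

1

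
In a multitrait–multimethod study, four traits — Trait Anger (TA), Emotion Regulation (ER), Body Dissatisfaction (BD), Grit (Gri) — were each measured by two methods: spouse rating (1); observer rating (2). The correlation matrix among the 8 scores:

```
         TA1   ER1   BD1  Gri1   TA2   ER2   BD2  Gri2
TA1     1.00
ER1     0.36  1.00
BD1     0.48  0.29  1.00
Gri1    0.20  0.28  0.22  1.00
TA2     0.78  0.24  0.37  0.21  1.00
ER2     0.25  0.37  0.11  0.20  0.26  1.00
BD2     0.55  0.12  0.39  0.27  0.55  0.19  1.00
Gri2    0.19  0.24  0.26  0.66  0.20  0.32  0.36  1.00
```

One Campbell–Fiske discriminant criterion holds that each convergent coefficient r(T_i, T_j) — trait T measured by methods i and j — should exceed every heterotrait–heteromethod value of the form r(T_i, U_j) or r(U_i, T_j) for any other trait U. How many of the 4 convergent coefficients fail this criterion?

Checking each validity diagonal entry against its comparison values:
TA (methods 1·2): 0.78 vs {0.25, 0.24, 0.55, 0.37, 0.19, 0.21} → pass.
ER (methods 1·2): 0.37 vs {0.24, 0.25, 0.12, 0.11, 0.24, 0.20} → pass.
BD (methods 1·2): 0.39 vs {0.37, 0.55, 0.11, 0.12, 0.26, 0.27} → fail.
Gri (methods 1·2): 0.66 vs {0.21, 0.19, 0.20, 0.24, 0.27, 0.26} → pass.
1 of 4 fail.

1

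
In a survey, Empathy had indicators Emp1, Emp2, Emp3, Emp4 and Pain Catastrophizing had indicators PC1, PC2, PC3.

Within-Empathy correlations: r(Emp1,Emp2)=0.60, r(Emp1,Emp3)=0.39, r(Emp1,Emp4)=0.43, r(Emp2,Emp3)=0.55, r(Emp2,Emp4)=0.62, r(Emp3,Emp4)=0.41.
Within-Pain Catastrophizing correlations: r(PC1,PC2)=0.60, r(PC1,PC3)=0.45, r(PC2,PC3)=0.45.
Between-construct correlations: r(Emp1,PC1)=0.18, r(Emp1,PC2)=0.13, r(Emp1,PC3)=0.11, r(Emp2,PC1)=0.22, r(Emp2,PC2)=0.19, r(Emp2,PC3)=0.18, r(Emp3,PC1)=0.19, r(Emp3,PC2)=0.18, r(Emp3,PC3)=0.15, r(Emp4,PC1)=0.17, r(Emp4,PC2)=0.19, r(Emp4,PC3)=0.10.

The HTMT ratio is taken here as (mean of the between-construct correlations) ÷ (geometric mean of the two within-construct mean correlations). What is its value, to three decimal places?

Mean between = 1.99/12 = 0.1658.
Mean within-Emp = 3.00/6 = 0.5000; mean within-PC = 1.50/3 = 0.5000.
Geometric mean = √(0.5000 × 0.5000) = 0.5000.
HTMT = 0.1658 / 0.5000 = 0.332.

0.332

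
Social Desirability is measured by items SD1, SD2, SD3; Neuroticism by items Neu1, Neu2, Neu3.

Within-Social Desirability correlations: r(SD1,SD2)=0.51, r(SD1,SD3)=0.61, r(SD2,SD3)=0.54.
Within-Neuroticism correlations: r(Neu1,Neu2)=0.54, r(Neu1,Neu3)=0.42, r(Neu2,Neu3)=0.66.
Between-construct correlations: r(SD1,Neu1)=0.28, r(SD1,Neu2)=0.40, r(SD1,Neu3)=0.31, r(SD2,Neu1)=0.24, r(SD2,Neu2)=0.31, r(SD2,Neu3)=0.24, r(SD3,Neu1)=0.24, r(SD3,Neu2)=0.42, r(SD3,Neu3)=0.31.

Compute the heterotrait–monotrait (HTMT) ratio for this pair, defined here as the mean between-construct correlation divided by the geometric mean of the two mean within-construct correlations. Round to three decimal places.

Between-construct mean = 2.75/9 = 0.3056.
Mean within-SD = 1.66/3 = 0.5533; mean within-Neu = 1.62/3 = 0.5400.
Geometric mean = √(0.5533 × 0.5400) = 0.5466.
HTMT = 0.3056 / 0.5466 = 0.559.

0.559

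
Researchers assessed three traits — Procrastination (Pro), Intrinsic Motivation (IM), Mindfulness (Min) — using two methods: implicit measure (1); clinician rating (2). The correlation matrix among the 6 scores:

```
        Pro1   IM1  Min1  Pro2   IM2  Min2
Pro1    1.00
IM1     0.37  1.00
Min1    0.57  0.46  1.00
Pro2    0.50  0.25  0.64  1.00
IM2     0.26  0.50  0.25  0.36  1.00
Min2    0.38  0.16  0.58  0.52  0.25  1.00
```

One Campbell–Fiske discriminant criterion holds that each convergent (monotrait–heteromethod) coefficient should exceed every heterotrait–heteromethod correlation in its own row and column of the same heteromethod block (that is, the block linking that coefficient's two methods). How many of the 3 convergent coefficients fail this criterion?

Checking each validity diagonal entry against its comparison values:
Pro (methods 1·2): 0.50 vs {0.26, 0.25, 0.38, 0.64} → fail.
IM (methods 1·2): 0.50 vs {0.25, 0.26, 0.16, 0.25} → pass.
Min (methods 1·2): 0.58 vs {0.64, 0.38, 0.25, 0.16} → fail.
2 of 3 fail.

2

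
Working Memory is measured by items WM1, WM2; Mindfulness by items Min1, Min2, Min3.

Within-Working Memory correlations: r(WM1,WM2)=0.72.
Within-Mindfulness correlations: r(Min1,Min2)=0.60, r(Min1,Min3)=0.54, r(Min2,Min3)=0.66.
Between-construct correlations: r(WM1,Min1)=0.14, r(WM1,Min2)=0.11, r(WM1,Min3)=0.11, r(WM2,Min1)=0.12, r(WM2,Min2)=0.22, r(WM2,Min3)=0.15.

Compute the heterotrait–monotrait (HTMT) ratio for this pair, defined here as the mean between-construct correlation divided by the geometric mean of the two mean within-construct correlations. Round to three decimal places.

0.216

Between-construct mean = 0.85/6 = 0.1417.
Mean within-WM = 0.72/1 = 0.7200; mean within-Min = 1.80/3 = 0.6000.
Geometric mean = √(0.7200 × 0.6000) = 0.6573.
HTMT = 0.1417 / 0.6573 = 0.216.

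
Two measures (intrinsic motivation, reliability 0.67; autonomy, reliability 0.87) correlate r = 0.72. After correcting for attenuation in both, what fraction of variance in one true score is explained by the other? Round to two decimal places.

Disattenuated r = 0.72 / √(0.67 × 0.87) = 0.72 / 0.7635 = 0.9430.
Shared true-score variance = 0.9430² = 0.8892 ≈ 0.89.

0.89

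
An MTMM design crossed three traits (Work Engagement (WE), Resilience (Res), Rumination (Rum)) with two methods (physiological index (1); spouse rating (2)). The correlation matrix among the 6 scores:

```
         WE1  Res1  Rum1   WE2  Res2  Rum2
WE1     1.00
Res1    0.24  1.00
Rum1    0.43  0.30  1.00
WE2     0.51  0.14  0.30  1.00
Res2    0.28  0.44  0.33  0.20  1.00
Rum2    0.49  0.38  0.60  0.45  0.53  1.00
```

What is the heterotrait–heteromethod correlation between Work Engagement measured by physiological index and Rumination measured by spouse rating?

0.49

Different traits and methods: r(WE1, Rum2) = 0.49.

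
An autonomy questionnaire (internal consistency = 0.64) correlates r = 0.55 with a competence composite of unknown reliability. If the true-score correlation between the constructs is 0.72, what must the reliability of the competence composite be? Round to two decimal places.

r_true = r_obs / √(r_xx · r_yy) ⇒ 0.72 = 0.55 / √(0.64 · r_yy).
√(0.64 · r_yy) = 0.55 / 0.72 = 0.7639; 0.64 · r_yy = 0.5835; r_yy = 0.5835 / 0.64 ≈ 0.91.

0.91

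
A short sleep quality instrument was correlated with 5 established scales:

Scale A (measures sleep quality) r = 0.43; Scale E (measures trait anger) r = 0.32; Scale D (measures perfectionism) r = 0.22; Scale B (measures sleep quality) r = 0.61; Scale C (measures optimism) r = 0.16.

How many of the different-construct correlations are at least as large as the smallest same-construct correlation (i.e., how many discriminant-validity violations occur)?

Convergent (same construct = sleep quality): Scale A, Scale B.
Smallest convergent = 0.43. Discriminant values: 0.32, 0.22, 0.16; count ≥ 0.43 → 0.

0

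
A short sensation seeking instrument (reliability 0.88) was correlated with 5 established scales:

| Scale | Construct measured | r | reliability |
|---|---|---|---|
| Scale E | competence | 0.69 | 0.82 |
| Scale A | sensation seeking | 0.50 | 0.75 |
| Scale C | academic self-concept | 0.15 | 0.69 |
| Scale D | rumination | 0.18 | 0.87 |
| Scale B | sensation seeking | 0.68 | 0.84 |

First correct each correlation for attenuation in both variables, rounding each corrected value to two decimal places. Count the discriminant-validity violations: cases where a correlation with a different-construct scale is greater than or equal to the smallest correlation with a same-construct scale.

Disattenuated r (r / √(r_scale · r_new)):
  Scale E (disc): 0.69 / √(0.82·0.88) = 0.81
  Scale A (conv): 0.50 / √(0.75·0.88) = 0.62
  Scale C (disc): 0.15 / √(0.69·0.88) = 0.19
  Scale D (disc): 0.18 / √(0.87·0.88) = 0.21
  Scale B (conv): 0.68 / √(0.84·0.88) = 0.79
Smallest convergent = 0.62. Discriminant values: 0.81, 0.19, 0.21; count ≥ 0.62 → 1.

1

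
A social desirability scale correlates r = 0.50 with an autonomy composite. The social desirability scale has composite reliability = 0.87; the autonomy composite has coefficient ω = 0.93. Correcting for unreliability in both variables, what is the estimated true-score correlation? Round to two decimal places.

r_true = r_obs / √(r_xx · r_yy) = 0.50 / √(0.87 × 0.93) = 0.50 / √0.8091 = 0.50 / 0.8995 ≈ 0.56.

0.56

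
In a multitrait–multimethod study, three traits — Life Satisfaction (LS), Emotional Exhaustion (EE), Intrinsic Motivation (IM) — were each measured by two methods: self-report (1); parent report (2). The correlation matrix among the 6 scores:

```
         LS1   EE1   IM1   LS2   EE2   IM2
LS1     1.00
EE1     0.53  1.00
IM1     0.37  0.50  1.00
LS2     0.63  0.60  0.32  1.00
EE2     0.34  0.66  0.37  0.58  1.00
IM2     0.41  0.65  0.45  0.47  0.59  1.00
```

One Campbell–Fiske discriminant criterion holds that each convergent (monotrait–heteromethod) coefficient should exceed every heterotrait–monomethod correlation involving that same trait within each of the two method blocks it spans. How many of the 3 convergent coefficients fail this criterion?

Checking each validity diagonal entry against its comparison values:
LS (methods 1·2): 0.63 vs {0.53, 0.58, 0.37, 0.47} → pass.
EE (methods 1·2): 0.66 vs {0.53, 0.58, 0.50, 0.59} → pass.
IM (methods 1·2): 0.45 vs {0.37, 0.47, 0.50, 0.59} → fail.
1 of 3 fail.

1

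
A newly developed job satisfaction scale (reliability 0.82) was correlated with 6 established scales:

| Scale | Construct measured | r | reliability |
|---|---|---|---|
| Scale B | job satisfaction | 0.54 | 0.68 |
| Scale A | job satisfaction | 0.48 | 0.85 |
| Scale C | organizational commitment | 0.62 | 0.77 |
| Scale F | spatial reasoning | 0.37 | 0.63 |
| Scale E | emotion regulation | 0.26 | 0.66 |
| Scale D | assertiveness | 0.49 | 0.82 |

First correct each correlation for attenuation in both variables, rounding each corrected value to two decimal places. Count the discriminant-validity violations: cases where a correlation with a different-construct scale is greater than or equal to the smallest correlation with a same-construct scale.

Disattenuated r (r / √(r_scale · r_new)):
  Scale B (conv): 0.54 / √(0.68·0.82) = 0.72
  Scale A (conv): 0.48 / √(0.85·0.82) = 0.57
  Scale C (disc): 0.62 / √(0.77·0.82) = 0.78
  Scale F (disc): 0.37 / √(0.63·0.82) = 0.51
  Scale E (disc): 0.26 / √(0.66·0.82) = 0.35
  Scale D (disc): 0.49 / √(0.82·0.82) = 0.60
Smallest convergent = 0.57. Discriminant values: 0.78, 0.51, 0.35, 0.60; count ≥ 0.57 → 2.

2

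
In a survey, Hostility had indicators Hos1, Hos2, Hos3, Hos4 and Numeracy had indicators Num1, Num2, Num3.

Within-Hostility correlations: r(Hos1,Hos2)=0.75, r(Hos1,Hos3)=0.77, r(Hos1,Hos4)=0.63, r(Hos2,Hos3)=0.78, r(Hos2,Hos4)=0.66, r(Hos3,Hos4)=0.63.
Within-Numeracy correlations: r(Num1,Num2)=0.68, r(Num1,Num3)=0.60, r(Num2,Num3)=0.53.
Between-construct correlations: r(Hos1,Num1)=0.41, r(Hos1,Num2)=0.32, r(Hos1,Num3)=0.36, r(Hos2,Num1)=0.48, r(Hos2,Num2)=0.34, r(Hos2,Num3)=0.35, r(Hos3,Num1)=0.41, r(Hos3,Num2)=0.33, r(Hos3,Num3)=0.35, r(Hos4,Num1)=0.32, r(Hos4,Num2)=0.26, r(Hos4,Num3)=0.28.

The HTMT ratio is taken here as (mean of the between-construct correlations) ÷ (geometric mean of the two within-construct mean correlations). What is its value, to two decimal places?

Mean between = 4.21/12 = 0.3508.
Mean within-Hos = 4.22/6 = 0.7033; mean within-Num = 1.81/3 = 0.6033.
Geometric mean = √(0.7033 × 0.6033) = 0.6514.
HTMT = 0.3508 / 0.6514 = 0.54.

0.54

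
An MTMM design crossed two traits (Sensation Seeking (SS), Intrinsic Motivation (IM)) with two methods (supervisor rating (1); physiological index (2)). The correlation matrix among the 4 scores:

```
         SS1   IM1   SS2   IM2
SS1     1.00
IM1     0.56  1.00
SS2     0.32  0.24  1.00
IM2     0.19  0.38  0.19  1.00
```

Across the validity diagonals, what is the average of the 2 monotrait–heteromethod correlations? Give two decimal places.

0.35

Convergent values: 0.32, 0.38; mean = 0.70/2 = 0.35.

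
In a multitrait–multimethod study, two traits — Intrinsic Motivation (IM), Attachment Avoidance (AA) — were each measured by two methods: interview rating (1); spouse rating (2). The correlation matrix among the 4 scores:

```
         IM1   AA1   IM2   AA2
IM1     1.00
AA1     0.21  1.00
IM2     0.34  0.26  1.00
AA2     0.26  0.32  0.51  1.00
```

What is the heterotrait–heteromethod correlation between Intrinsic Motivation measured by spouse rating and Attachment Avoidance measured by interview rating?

0.26

Different traits and methods: r(IM2, AA1) = 0.26.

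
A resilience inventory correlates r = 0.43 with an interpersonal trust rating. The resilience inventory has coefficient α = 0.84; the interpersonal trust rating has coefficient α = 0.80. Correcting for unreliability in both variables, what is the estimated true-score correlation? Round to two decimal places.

r_true = r_obs / √(r_xx · r_yy) = 0.43 / √(0.84 × 0.80) = 0.43 / √0.6720 = 0.43 / 0.8198 ≈ 0.52.

0.52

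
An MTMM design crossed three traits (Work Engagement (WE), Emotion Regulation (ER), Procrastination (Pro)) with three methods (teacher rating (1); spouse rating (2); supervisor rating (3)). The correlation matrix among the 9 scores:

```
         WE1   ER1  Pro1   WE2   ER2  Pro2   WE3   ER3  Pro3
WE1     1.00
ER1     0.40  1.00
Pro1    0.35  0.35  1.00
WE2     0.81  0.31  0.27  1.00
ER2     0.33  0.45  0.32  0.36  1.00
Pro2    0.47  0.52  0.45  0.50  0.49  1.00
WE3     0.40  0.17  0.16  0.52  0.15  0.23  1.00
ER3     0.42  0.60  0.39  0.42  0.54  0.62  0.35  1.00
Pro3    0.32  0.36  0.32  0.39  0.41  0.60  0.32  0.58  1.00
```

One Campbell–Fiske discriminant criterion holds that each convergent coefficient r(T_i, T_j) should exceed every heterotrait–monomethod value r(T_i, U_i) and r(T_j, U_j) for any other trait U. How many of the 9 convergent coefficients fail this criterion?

Checking each validity diagonal entry against its comparison values:
WE (methods 1·2): 0.81 vs {0.40, 0.36, 0.35, 0.50} → pass.
WE (methods 1·3): 0.40 vs {0.40, 0.35, 0.35, 0.32} → fail.
WE (methods 2·3): 0.52 vs {0.36, 0.35, 0.50, 0.32} → pass.
ER (methods 1·2): 0.45 vs {0.40, 0.36, 0.35, 0.49} → fail.
ER (methods 1·3): 0.60 vs {0.40, 0.35, 0.35, 0.58} → pass.
ER (methods 2·3): 0.54 vs {0.36, 0.35, 0.49, 0.58} → fail.
Pro (methods 1·2): 0.45 vs {0.35, 0.50, 0.35, 0.49} → fail.
Pro (methods 1·3): 0.32 vs {0.35, 0.32, 0.35, 0.58} → fail.
Pro (methods 2·3): 0.60 vs {0.50, 0.32, 0.49, 0.58} → pass.
5 of 9 fail.

5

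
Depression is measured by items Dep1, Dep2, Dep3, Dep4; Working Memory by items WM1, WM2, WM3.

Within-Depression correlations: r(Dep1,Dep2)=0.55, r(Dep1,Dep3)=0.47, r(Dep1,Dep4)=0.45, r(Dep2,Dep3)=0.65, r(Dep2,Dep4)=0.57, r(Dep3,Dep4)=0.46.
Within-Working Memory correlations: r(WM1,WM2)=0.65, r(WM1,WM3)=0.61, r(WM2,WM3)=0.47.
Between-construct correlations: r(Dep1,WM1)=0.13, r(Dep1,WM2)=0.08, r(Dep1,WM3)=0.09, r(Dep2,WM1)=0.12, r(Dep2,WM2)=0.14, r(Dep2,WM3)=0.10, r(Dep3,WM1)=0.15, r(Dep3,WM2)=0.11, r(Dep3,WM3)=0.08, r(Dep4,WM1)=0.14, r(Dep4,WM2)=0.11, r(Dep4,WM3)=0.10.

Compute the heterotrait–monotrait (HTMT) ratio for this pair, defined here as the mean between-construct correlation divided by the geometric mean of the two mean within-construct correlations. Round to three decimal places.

Mean heterotrait r = 1.35/12 = 0.1125.
Mean within-Dep = 3.15/6 = 0.5250; mean within-WM = 1.73/3 = 0.5767.
Geometric mean = √(0.5250 × 0.5767) = 0.5502.
HTMT = 0.1125 / 0.5502 = 0.204.

0.204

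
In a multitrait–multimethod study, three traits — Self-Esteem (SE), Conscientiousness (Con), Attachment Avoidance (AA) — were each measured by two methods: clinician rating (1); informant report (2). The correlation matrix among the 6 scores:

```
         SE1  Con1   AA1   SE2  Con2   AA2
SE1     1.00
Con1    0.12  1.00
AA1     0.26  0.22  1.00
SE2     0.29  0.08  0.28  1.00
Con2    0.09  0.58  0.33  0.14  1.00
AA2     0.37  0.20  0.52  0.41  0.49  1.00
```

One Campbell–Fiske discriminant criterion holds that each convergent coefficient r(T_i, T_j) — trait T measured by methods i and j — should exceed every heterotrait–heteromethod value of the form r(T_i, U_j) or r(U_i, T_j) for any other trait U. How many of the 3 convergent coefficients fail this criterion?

1

Checking each validity diagonal entry against its comparison values:
SE (methods 1·2): 0.29 vs {0.09, 0.08, 0.37, 0.28} → fail.
Con (methods 1·2): 0.58 vs {0.08, 0.09, 0.20, 0.33} → pass.
AA (methods 1·2): 0.52 vs {0.28, 0.37, 0.33, 0.20} → pass.
1 of 3 fail.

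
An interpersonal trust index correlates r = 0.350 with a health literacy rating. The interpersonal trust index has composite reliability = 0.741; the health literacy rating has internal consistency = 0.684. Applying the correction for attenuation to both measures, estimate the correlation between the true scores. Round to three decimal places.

r_true = r_obs / √(r_xx · r_yy) = 0.350 / √(0.741 × 0.684) = 0.350 / √0.506844 = 0.350 / 0.7119 ≈ 0.492.

0.492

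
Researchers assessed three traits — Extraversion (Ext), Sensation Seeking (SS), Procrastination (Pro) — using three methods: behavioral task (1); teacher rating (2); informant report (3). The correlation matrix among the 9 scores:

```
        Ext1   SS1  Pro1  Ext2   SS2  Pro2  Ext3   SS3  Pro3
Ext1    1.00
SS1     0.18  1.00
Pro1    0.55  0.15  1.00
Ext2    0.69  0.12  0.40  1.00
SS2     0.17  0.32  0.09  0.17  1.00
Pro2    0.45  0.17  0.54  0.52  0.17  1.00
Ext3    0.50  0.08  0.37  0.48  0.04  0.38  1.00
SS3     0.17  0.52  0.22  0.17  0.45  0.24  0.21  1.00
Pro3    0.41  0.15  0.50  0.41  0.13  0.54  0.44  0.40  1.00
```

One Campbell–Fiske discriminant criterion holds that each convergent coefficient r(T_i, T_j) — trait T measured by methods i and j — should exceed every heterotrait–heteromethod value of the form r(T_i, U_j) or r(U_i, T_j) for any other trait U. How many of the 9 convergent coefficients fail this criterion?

Checking each validity diagonal entry against its comparison values:
Ext (methods 1·2): 0.69 vs {0.17, 0.12, 0.45, 0.40} → pass.
Ext (methods 1·3): 0.50 vs {0.17, 0.08, 0.41, 0.37} → pass.
Ext (methods 2·3): 0.48 vs {0.17, 0.04, 0.41, 0.38} → pass.
SS (methods 1·2): 0.32 vs {0.12, 0.17, 0.17, 0.09} → pass.
SS (methods 1·3): 0.52 vs {0.08, 0.17, 0.15, 0.22} → pass.
SS (methods 2·3): 0.45 vs {0.04, 0.17, 0.13, 0.24} → pass.
Pro (methods 1·2): 0.54 vs {0.40, 0.45, 0.09, 0.17} → pass.
Pro (methods 1·3): 0.50 vs {0.37, 0.41, 0.22, 0.15} → pass.
Pro (methods 2·3): 0.54 vs {0.38, 0.41, 0.24, 0.13} → pass.
0 of 9 fail.

0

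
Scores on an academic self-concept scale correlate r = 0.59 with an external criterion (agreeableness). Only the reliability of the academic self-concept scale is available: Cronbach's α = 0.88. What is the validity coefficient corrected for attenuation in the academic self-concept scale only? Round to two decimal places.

Single correction: r_c = r_obs / √r_xx = 0.59 / √0.88 = 0.59 / 0.9381 ≈ 0.63.

0.63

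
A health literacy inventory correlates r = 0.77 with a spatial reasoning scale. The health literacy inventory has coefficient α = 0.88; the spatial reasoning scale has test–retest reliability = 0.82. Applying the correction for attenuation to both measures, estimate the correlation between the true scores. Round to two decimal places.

r_true = r_obs / √(r_xx · r_yy) = 0.77 / √(0.88 × 0.82) = 0.77 / √0.7216 = 0.77 / 0.8495 ≈ 0.91.

0.91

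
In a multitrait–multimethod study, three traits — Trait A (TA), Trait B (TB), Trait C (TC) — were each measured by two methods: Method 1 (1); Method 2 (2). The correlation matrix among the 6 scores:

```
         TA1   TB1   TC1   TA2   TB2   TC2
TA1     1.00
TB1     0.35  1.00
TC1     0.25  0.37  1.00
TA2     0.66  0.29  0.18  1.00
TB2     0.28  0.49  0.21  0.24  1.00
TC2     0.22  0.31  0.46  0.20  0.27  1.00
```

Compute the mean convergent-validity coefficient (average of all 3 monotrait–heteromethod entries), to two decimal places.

Convergent values: 0.66, 0.49, 0.46; mean = 1.61/3 = 0.54.

0.54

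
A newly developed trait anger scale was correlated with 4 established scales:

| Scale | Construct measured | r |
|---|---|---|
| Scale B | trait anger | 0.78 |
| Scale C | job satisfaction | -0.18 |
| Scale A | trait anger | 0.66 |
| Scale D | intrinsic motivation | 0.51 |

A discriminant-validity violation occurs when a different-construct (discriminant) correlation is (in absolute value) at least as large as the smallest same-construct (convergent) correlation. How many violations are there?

0

Convergent (same construct = trait anger): Scale B, Scale A.
Smallest convergent = 0.66. Discriminant |r|: 0.18, 0.51; count ≥ 0.66 → 0.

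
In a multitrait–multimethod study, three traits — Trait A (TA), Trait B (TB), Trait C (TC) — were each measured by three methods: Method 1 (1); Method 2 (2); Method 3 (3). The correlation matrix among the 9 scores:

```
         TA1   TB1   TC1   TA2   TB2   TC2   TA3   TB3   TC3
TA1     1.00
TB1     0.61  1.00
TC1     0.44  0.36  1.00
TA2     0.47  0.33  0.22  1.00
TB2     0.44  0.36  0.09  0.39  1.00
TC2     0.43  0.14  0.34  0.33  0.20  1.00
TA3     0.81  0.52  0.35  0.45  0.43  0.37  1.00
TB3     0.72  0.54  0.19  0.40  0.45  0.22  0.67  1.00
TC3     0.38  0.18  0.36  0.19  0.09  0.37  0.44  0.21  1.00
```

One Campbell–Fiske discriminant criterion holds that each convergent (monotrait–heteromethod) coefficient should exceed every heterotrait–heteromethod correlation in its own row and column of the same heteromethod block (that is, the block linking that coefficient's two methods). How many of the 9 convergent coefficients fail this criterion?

Each convergent coefficient versus the relevant comparison correlations:
TA (methods 1·2): 0.47 vs {0.44, 0.33, 0.43, 0.22} → pass.
TA (methods 1·3): 0.81 vs {0.72, 0.52, 0.38, 0.35} → pass.
TA (methods 2·3): 0.45 vs {0.40, 0.43, 0.19, 0.37} → pass.
TB (methods 1·2): 0.36 vs {0.33, 0.44, 0.14, 0.09} → fail.
TB (methods 1·3): 0.54 vs {0.52, 0.72, 0.18, 0.19} → fail.
TB (methods 2·3): 0.45 vs {0.43, 0.40, 0.09, 0.22} → pass.
TC (methods 1·2): 0.34 vs {0.22, 0.43, 0.09, 0.14} → fail.
TC (methods 1·3): 0.36 vs {0.35, 0.38, 0.19, 0.18} → fail.
TC (methods 2·3): 0.37 vs {0.37, 0.19, 0.22, 0.09} → fail.
5 of 9 fail.

5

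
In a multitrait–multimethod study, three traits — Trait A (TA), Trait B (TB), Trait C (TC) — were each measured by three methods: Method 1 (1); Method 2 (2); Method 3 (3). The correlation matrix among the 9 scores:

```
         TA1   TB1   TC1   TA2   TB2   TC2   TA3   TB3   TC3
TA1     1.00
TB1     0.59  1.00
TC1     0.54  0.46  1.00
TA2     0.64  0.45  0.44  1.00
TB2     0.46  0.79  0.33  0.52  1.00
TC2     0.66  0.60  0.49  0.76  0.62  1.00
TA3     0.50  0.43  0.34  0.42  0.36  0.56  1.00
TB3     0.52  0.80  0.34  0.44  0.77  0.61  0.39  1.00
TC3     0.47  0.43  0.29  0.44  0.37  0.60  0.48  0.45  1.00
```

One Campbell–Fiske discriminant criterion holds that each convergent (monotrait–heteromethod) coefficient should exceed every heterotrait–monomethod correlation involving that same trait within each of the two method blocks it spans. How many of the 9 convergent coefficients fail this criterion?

6

Convergent coefficients and their comparison sets:
TA (methods 1·2): 0.64 vs {0.59, 0.52, 0.54, 0.76} → fail.
TA (methods 1·3): 0.50 vs {0.59, 0.39, 0.54, 0.48} → fail.
TA (methods 2·3): 0.42 vs {0.52, 0.39, 0.76, 0.48} → fail.
TB (methods 1·2): 0.79 vs {0.59, 0.52, 0.46, 0.62} → pass.
TB (methods 1·3): 0.80 vs {0.59, 0.39, 0.46, 0.45} → pass.
TB (methods 2·3): 0.77 vs {0.52, 0.39, 0.62, 0.45} → pass.
TC (methods 1·2): 0.49 vs {0.54, 0.76, 0.46, 0.62} → fail.
TC (methods 1·3): 0.29 vs {0.54, 0.48, 0.46, 0.45} → fail.
TC (methods 2·3): 0.60 vs {0.76, 0.48, 0.62, 0.45} → fail.
6 of 9 fail.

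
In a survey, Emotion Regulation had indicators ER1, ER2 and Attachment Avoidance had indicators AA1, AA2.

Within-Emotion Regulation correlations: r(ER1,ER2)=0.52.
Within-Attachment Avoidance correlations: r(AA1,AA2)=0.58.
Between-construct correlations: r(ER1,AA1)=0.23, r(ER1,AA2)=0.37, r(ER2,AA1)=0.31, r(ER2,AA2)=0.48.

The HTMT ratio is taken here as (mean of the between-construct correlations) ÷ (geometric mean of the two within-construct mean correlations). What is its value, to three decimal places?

0.633

Mean between = 1.39/4 = 0.3475.
Mean within-ER = 0.52/1 = 0.5200; mean within-AA = 0.58/1 = 0.5800.
Geometric mean = √(0.5200 × 0.5800) = 0.5492.
HTMT = 0.3475 / 0.5492 = 0.633.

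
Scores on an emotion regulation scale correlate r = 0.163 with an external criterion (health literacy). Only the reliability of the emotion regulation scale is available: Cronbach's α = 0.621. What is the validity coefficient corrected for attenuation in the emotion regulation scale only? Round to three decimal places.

0.207

Single correction: r_c = r_obs / √r_xx = 0.163 / √0.621 = 0.163 / 0.7880 ≈ 0.207.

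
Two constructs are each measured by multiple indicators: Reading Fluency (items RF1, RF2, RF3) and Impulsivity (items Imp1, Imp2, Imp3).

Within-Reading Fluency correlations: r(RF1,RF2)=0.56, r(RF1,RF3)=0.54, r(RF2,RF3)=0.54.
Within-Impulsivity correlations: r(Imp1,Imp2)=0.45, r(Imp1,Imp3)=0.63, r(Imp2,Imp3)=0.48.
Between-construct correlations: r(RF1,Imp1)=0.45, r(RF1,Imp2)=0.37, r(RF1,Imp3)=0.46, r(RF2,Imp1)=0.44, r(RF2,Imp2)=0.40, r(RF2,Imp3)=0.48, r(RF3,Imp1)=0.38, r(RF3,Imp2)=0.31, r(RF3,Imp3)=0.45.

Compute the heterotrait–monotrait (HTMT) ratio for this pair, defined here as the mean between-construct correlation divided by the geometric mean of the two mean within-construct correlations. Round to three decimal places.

Mean heterotrait r = 3.74/9 = 0.4156.
Mean within-RF = 1.64/3 = 0.5467; mean within-Imp = 1.56/3 = 0.5200.
Geometric mean = √(0.5467 × 0.5200) = 0.5332.
HTMT = 0.4156 / 0.5332 = 0.779.

0.779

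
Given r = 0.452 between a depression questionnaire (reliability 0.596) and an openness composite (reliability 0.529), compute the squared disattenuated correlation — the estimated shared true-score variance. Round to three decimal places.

0.648

Disattenuated r = 0.452 / √(0.596 × 0.529) = 0.452 / 0.5615 = 0.8050.
Shared true-score variance = 0.8050² = 0.6480 ≈ 0.648.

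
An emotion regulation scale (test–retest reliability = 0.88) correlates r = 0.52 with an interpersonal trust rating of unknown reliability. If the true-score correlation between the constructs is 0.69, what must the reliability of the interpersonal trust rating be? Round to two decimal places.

r_true = r_obs / √(r_xx · r_yy) ⇒ 0.69 = 0.52 / √(0.88 · r_yy).
√(0.88 · r_yy) = 0.52 / 0.69 = 0.7536; 0.88 · r_yy = 0.5679; r_yy = 0.5679 / 0.88 ≈ 0.65.

0.65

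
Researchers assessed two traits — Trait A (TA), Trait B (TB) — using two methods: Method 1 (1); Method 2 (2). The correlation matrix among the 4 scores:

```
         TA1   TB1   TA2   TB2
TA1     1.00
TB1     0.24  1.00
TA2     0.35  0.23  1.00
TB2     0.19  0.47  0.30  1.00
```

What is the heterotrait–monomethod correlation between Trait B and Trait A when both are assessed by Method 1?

0.24

Different traits, same method: r(TB1, TA1) = 0.24.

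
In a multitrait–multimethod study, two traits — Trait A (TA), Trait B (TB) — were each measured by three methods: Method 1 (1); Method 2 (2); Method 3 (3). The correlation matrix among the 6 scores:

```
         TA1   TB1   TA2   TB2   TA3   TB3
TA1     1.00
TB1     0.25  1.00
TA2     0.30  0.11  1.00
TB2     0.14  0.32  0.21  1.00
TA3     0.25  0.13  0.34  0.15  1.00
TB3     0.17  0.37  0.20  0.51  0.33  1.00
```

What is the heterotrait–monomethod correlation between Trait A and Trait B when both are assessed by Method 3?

Different traits, same method: r(TA3, TB3) = 0.33.

0.33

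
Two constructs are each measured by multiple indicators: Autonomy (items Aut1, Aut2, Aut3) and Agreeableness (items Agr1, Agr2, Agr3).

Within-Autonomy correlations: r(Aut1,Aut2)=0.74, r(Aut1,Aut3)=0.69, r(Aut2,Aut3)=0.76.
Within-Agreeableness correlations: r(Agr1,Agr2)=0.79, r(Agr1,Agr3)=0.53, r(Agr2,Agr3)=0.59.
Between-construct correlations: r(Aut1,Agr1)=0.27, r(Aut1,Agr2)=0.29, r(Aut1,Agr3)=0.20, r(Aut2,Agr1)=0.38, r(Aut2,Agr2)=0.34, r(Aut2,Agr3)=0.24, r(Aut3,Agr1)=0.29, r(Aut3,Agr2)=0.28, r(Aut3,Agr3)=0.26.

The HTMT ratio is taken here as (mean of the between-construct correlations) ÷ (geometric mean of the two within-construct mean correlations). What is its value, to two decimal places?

0.42

Mean between = 2.55/9 = 0.2833.
Mean within-Aut = 2.19/3 = 0.7300; mean within-Agr = 1.91/3 = 0.6367.
Geometric mean = √(0.7300 × 0.6367) = 0.6818.
HTMT = 0.2833 / 0.6818 = 0.42.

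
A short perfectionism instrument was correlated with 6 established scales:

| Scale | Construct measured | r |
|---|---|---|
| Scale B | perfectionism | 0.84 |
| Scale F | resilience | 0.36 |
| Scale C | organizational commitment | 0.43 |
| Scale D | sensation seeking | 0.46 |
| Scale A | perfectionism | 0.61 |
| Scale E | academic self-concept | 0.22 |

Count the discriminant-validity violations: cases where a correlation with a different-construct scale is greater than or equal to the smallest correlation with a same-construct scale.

0

Convergent (same construct = perfectionism): Scale B, Scale A.
Smallest convergent = 0.61. Discriminant values: 0.36, 0.43, 0.46, 0.22; count ≥ 0.61 → 0.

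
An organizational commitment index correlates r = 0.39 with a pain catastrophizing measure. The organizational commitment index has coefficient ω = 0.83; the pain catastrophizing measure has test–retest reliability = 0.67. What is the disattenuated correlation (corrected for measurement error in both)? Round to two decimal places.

r_true = r_obs / √(r_xx · r_yy) = 0.39 / √(0.83 × 0.67) = 0.39 / √0.5561 = 0.39 / 0.7457 ≈ 0.52.

0.52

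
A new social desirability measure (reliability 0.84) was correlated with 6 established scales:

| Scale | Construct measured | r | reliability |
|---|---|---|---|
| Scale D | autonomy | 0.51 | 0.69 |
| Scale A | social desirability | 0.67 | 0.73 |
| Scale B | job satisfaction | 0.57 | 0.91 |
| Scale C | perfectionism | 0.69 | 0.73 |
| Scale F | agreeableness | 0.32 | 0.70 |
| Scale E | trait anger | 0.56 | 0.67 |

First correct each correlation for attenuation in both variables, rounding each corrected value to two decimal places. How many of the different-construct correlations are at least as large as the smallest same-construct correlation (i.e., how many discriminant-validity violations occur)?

1

Disattenuated r (r / √(r_scale · r_new)):
  Scale D (disc): 0.51 / √(0.69·0.84) = 0.67
  Scale A (conv): 0.67 / √(0.73·0.84) = 0.86
  Scale B (disc): 0.57 / √(0.91·0.84) = 0.65
  Scale C (disc): 0.69 / √(0.73·0.84) = 0.88
  Scale F (disc): 0.32 / √(0.70·0.84) = 0.42
  Scale E (disc): 0.56 / √(0.67·0.84) = 0.75
Smallest convergent = 0.86. Discriminant values: 0.67, 0.65, 0.88, 0.42, 0.75; count ≥ 0.86 → 1.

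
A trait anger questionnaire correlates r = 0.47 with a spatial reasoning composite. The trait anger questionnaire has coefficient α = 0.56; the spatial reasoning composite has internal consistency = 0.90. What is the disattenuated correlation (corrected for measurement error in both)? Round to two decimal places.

0.66

r_true = r_obs / √(r_xx · r_yy) = 0.47 / √(0.56 × 0.90) = 0.47 / √0.5040 = 0.47 / 0.7099 ≈ 0.66.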